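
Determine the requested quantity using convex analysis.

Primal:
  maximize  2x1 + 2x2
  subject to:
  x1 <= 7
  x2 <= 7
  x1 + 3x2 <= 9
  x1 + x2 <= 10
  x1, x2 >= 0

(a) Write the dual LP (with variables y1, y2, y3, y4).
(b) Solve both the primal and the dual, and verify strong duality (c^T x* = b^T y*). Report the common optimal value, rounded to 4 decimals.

The standard primal-dual pair for 'max c^T x s.t. A x <= b, x >= 0' is:
  Dual:  min b^T y  s.t.  A^T y >= c,  y >= 0.

So the dual LP is:
  minimize  7y1 + 7y2 + 9y3 + 10y4
  subject to:
    y1 + y3 + y4 >= 2
    y2 + 3y3 + y4 >= 2
    y1, y2, y3, y4 >= 0

Solving the primal: x* = (7, 0.6667).
  primal value c^T x* = 15.3333.
Solving the dual: y* = (1.3333, 0, 0.6667, 0).
  dual value b^T y* = 15.3333.
Strong duality: c^T x* = b^T y*. Confirmed.

15.3333


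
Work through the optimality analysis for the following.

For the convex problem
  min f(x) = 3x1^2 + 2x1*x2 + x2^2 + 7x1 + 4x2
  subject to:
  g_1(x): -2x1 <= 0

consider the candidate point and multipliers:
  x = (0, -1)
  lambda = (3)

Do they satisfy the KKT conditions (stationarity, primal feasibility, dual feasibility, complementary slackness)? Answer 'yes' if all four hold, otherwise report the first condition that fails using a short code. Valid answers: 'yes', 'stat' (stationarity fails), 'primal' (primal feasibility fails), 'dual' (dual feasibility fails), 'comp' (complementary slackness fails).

Gradient of f: grad f(x) = Q x + c = (5, 2)
Constraint values g_i(x) = a_i^T x - b_i:
  g_1((0, -1)) = 0
Stationarity residual: grad f(x) + sum_i lambda_i a_i = (-1, 2)
  -> stationarity FAILS
Primal feasibility (all g_i <= 0): OK
Dual feasibility (all lambda_i >= 0): OK
Complementary slackness (lambda_i * g_i(x) = 0 for all i): OK

Verdict: the first failing condition is stationarity -> stat.

stat


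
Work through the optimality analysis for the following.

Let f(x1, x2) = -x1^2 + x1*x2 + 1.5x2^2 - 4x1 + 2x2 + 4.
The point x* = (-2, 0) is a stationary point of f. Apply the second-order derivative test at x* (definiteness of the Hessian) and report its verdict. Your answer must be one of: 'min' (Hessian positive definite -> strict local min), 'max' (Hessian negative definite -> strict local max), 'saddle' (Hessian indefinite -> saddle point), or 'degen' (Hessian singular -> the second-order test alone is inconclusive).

Compute the Hessian H = grad^2 f:
  H = [[-2, 1], [1, 3]]
Verify stationarity: grad f(x*) = H x* + g = (0, 0).
Eigenvalues of H: -2.1926, 3.1926.
Eigenvalues have mixed signs, so H is indefinite -> x* is a saddle point.

saddle


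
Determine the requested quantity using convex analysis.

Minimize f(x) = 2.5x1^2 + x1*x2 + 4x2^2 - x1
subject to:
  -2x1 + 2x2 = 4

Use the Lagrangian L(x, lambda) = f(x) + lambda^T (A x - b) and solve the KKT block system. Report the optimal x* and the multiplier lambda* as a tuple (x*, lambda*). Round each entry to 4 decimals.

Form the Lagrangian:
  L(x, lambda) = (1/2) x^T Q x + c^T x + lambda^T (A x - b)
Stationarity (grad_x L = 0): Q x + c + A^T lambda = 0.
Primal feasibility: A x = b.

This gives the KKT block system:
  [ Q   A^T ] [ x     ]   [-c ]
  [ A    0  ] [ lambda ] = [ b ]

Solving the linear system:
  x*      = (-1.1333, 0.8667)
  lambda* = (-2.9)
  f(x*)   = 6.3667

x* = (-1.1333, 0.8667), lambda* = (-2.9)


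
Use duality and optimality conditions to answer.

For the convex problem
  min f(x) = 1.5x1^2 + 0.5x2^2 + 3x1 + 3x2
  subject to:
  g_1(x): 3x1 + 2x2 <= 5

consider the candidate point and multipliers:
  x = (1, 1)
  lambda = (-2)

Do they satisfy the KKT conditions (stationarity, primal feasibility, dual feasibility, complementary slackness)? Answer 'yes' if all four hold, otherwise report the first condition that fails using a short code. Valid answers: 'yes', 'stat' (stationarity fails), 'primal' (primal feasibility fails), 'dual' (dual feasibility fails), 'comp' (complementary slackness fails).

Gradient of f: grad f(x) = Q x + c = (6, 4)
Constraint values g_i(x) = a_i^T x - b_i:
  g_1((1, 1)) = 0
Stationarity residual: grad f(x) + sum_i lambda_i a_i = (0, 0)
  -> stationarity OK
Primal feasibility (all g_i <= 0): OK
Dual feasibility (all lambda_i >= 0): FAILS
Complementary slackness (lambda_i * g_i(x) = 0 for all i): OK

Verdict: the first failing condition is dual_feasibility -> dual.

dual


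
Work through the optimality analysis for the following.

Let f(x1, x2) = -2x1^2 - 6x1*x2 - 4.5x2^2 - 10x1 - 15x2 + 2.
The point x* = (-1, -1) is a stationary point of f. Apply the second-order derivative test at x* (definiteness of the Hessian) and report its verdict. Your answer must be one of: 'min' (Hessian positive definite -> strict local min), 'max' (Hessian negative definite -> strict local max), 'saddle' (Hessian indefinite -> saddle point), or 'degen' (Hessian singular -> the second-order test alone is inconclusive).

Compute the Hessian H = grad^2 f:
  H = [[-4, -6], [-6, -9]]
Verify stationarity: grad f(x*) = H x* + g = (0, 0).
Eigenvalues of H: -13, 0.
H has a zero eigenvalue (singular; negative semidefinite but not definite), so H is neither positive definite, negative definite, nor indefinite. The second-order test alone is inconclusive -> degen.
(Indeed, f is constant along the null direction of H through x*, so x* is not a strict local extremum.)

degen


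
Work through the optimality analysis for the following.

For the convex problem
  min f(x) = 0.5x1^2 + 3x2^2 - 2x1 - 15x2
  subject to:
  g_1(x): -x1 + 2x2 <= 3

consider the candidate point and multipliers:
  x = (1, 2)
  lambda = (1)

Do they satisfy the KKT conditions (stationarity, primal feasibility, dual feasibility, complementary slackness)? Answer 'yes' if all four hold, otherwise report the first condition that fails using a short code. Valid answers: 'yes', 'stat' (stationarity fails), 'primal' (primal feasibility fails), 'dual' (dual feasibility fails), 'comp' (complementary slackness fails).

Gradient of f: grad f(x) = Q x + c = (-1, -3)
Constraint values g_i(x) = a_i^T x - b_i:
  g_1((1, 2)) = 0
Stationarity residual: grad f(x) + sum_i lambda_i a_i = (-2, -1)
  -> stationarity FAILS
Primal feasibility (all g_i <= 0): OK
Dual feasibility (all lambda_i >= 0): OK
Complementary slackness (lambda_i * g_i(x) = 0 for all i): OK

Verdict: the first failing condition is stationarity -> stat.

stat


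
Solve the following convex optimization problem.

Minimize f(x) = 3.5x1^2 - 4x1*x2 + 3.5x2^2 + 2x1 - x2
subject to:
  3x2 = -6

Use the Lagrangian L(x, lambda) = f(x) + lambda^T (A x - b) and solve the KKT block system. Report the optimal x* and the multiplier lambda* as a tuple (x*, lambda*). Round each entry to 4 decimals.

Form the Lagrangian:
  L(x, lambda) = (1/2) x^T Q x + c^T x + lambda^T (A x - b)
Stationarity (grad_x L = 0): Q x + c + A^T lambda = 0.
Primal feasibility: A x = b.

This gives the KKT block system:
  [ Q   A^T ] [ x     ]   [-c ]
  [ A    0  ] [ lambda ] = [ b ]

Solving the linear system:
  x*      = (-1.4286, -2)
  lambda* = (3.0952)
  f(x*)   = 8.8571

x* = (-1.4286, -2), lambda* = (3.0952)


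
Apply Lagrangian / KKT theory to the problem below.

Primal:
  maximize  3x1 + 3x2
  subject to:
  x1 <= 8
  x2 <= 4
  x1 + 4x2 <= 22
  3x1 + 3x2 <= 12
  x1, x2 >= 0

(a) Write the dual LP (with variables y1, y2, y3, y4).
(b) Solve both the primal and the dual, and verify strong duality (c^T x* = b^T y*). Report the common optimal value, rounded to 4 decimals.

The standard primal-dual pair for 'max c^T x s.t. A x <= b, x >= 0' is:
  Dual:  min b^T y  s.t.  A^T y >= c,  y >= 0.

So the dual LP is:
  minimize  8y1 + 4y2 + 22y3 + 12y4
  subject to:
    y1 + y3 + 3y4 >= 3
    y2 + 4y3 + 3y4 >= 3
    y1, y2, y3, y4 >= 0

Solving the primal: x* = (4, 0).
  primal value c^T x* = 12.
Solving the dual: y* = (0, 0, 0, 1).
  dual value b^T y* = 12.
Strong duality: c^T x* = b^T y*. Confirmed.

12


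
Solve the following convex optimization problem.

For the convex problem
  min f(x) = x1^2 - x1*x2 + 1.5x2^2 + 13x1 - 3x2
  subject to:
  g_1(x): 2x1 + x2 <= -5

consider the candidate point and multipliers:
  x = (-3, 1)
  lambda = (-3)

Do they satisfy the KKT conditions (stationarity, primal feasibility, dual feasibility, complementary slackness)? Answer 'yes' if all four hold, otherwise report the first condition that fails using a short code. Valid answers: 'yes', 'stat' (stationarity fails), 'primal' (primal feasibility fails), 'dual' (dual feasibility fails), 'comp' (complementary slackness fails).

Gradient of f: grad f(x) = Q x + c = (6, 3)
Constraint values g_i(x) = a_i^T x - b_i:
  g_1((-3, 1)) = 0
Stationarity residual: grad f(x) + sum_i lambda_i a_i = (0, 0)
  -> stationarity OK
Primal feasibility (all g_i <= 0): OK
Dual feasibility (all lambda_i >= 0): FAILS
Complementary slackness (lambda_i * g_i(x) = 0 for all i): OK

Verdict: the first failing condition is dual_feasibility -> dual.

dual


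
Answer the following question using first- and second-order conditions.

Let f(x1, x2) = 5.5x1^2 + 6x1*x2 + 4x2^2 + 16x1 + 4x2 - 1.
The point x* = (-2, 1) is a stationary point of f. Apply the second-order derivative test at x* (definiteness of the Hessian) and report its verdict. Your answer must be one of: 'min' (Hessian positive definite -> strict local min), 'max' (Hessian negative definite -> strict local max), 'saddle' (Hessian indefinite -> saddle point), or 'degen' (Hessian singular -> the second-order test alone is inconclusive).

Compute the Hessian H = grad^2 f:
  H = [[11, 6], [6, 8]]
Verify stationarity: grad f(x*) = H x* + g = (0, 0).
Eigenvalues of H: 3.3153, 15.6847.
Both eigenvalues > 0, so H is positive definite -> x* is a strict local min.

min


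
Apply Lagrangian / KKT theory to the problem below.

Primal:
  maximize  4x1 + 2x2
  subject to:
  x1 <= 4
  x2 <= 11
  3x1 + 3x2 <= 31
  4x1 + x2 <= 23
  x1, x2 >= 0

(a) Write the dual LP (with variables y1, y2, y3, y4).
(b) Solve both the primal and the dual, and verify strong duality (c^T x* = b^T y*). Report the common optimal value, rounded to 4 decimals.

The standard primal-dual pair for 'max c^T x s.t. A x <= b, x >= 0' is:
  Dual:  min b^T y  s.t.  A^T y >= c,  y >= 0.

So the dual LP is:
  minimize  4y1 + 11y2 + 31y3 + 23y4
  subject to:
    y1 + 3y3 + 4y4 >= 4
    y2 + 3y3 + y4 >= 2
    y1, y2, y3, y4 >= 0

Solving the primal: x* = (4, 6.3333).
  primal value c^T x* = 28.6667.
Solving the dual: y* = (2, 0, 0.6667, 0).
  dual value b^T y* = 28.6667.
Strong duality: c^T x* = b^T y*. Confirmed.

28.6667


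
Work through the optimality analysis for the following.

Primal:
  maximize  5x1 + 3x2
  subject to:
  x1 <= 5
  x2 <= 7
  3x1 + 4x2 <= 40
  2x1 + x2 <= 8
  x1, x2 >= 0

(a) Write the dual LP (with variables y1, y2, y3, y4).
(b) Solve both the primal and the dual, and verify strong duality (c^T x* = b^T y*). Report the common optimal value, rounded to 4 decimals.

The standard primal-dual pair for 'max c^T x s.t. A x <= b, x >= 0' is:
  Dual:  min b^T y  s.t.  A^T y >= c,  y >= 0.

So the dual LP is:
  minimize  5y1 + 7y2 + 40y3 + 8y4
  subject to:
    y1 + 3y3 + 2y4 >= 5
    y2 + 4y3 + y4 >= 3
    y1, y2, y3, y4 >= 0

Solving the primal: x* = (0.5, 7).
  primal value c^T x* = 23.5.
Solving the dual: y* = (0, 0.5, 0, 2.5).
  dual value b^T y* = 23.5.
Strong duality: c^T x* = b^T y*. Confirmed.

23.5


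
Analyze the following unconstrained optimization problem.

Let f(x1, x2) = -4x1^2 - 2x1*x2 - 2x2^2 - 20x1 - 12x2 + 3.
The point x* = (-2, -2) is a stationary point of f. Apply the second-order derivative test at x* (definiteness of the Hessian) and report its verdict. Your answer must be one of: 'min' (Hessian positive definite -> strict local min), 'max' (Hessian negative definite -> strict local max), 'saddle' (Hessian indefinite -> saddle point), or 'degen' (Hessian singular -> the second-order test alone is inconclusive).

Compute the Hessian H = grad^2 f:
  H = [[-8, -2], [-2, -4]]
Verify stationarity: grad f(x*) = H x* + g = (0, 0).
Eigenvalues of H: -8.8284, -3.1716.
Both eigenvalues < 0, so H is negative definite -> x* is a strict local max.

max


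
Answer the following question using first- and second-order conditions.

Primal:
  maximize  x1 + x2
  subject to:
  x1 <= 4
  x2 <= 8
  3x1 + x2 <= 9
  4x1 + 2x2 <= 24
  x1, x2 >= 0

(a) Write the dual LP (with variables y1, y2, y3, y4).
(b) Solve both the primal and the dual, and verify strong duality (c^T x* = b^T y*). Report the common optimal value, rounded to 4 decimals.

The standard primal-dual pair for 'max c^T x s.t. A x <= b, x >= 0' is:
  Dual:  min b^T y  s.t.  A^T y >= c,  y >= 0.

So the dual LP is:
  minimize  4y1 + 8y2 + 9y3 + 24y4
  subject to:
    y1 + 3y3 + 4y4 >= 1
    y2 + y3 + 2y4 >= 1
    y1, y2, y3, y4 >= 0

Solving the primal: x* = (0.3333, 8).
  primal value c^T x* = 8.3333.
Solving the dual: y* = (0, 0.6667, 0.3333, 0).
  dual value b^T y* = 8.3333.
Strong duality: c^T x* = b^T y*. Confirmed.

8.3333


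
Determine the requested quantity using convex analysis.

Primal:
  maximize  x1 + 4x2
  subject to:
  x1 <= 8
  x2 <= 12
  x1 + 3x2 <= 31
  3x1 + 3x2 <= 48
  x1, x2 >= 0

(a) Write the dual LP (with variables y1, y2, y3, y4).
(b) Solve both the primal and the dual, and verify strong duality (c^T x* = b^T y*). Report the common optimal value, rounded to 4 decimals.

The standard primal-dual pair for 'max c^T x s.t. A x <= b, x >= 0' is:
  Dual:  min b^T y  s.t.  A^T y >= c,  y >= 0.

So the dual LP is:
  minimize  8y1 + 12y2 + 31y3 + 48y4
  subject to:
    y1 + y3 + 3y4 >= 1
    y2 + 3y3 + 3y4 >= 4
    y1, y2, y3, y4 >= 0

Solving the primal: x* = (0, 10.3333).
  primal value c^T x* = 41.3333.
Solving the dual: y* = (0, 0, 1.3333, 0).
  dual value b^T y* = 41.3333.
Strong duality: c^T x* = b^T y*. Confirmed.

41.3333


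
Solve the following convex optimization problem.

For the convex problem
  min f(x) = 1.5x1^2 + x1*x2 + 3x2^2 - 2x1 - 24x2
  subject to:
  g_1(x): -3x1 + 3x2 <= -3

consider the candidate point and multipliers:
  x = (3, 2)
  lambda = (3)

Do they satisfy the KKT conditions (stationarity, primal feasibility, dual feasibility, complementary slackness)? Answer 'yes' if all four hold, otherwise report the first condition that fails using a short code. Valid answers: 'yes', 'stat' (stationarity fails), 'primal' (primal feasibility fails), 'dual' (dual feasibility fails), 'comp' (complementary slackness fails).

Gradient of f: grad f(x) = Q x + c = (9, -9)
Constraint values g_i(x) = a_i^T x - b_i:
  g_1((3, 2)) = 0
Stationarity residual: grad f(x) + sum_i lambda_i a_i = (0, 0)
  -> stationarity OK
Primal feasibility (all g_i <= 0): OK
Dual feasibility (all lambda_i >= 0): OK
Complementary slackness (lambda_i * g_i(x) = 0 for all i): OK

Verdict: yes, KKT holds.

yes


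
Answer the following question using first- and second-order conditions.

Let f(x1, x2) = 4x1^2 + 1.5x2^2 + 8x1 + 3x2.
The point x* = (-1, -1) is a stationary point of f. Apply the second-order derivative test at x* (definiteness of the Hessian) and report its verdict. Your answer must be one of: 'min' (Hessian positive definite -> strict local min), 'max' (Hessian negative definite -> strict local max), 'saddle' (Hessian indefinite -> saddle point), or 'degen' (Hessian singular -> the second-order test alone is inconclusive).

Compute the Hessian H = grad^2 f:
  H = [[8, 0], [0, 3]]
Verify stationarity: grad f(x*) = H x* + g = (0, 0).
Eigenvalues of H: 3, 8.
Both eigenvalues > 0, so H is positive definite -> x* is a strict local min.

min


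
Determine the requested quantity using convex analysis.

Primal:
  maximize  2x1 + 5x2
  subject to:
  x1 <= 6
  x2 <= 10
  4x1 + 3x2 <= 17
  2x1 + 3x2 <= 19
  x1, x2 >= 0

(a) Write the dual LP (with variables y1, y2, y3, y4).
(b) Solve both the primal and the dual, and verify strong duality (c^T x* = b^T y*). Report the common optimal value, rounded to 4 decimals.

The standard primal-dual pair for 'max c^T x s.t. A x <= b, x >= 0' is:
  Dual:  min b^T y  s.t.  A^T y >= c,  y >= 0.

So the dual LP is:
  minimize  6y1 + 10y2 + 17y3 + 19y4
  subject to:
    y1 + 4y3 + 2y4 >= 2
    y2 + 3y3 + 3y4 >= 5
    y1, y2, y3, y4 >= 0

Solving the primal: x* = (0, 5.6667).
  primal value c^T x* = 28.3333.
Solving the dual: y* = (0, 0, 1.6667, 0).
  dual value b^T y* = 28.3333.
Strong duality: c^T x* = b^T y*. Confirmed.

28.3333


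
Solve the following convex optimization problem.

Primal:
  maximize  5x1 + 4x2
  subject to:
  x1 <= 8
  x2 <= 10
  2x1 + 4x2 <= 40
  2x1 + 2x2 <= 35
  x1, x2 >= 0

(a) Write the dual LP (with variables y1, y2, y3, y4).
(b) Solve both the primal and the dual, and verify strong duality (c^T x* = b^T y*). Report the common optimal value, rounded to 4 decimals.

The standard primal-dual pair for 'max c^T x s.t. A x <= b, x >= 0' is:
  Dual:  min b^T y  s.t.  A^T y >= c,  y >= 0.

So the dual LP is:
  minimize  8y1 + 10y2 + 40y3 + 35y4
  subject to:
    y1 + 2y3 + 2y4 >= 5
    y2 + 4y3 + 2y4 >= 4
    y1, y2, y3, y4 >= 0

Solving the primal: x* = (8, 6).
  primal value c^T x* = 64.
Solving the dual: y* = (3, 0, 1, 0).
  dual value b^T y* = 64.
Strong duality: c^T x* = b^T y*. Confirmed.

64


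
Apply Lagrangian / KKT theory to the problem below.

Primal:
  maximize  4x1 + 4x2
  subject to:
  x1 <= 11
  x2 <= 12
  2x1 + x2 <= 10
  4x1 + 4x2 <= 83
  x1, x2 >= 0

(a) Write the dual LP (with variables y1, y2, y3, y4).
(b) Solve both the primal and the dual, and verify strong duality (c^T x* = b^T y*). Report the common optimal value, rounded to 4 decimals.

The standard primal-dual pair for 'max c^T x s.t. A x <= b, x >= 0' is:
  Dual:  min b^T y  s.t.  A^T y >= c,  y >= 0.

So the dual LP is:
  minimize  11y1 + 12y2 + 10y3 + 83y4
  subject to:
    y1 + 2y3 + 4y4 >= 4
    y2 + y3 + 4y4 >= 4
    y1, y2, y3, y4 >= 0

Solving the primal: x* = (0, 10).
  primal value c^T x* = 40.
Solving the dual: y* = (0, 0, 4, 0).
  dual value b^T y* = 40.
Strong duality: c^T x* = b^T y*. Confirmed.

40


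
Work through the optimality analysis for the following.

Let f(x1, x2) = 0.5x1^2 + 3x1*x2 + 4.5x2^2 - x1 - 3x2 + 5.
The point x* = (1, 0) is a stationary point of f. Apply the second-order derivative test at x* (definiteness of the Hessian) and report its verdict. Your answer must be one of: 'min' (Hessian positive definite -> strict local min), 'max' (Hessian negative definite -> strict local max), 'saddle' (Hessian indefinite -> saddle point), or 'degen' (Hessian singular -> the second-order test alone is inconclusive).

Compute the Hessian H = grad^2 f:
  H = [[1, 3], [3, 9]]
Verify stationarity: grad f(x*) = H x* + g = (0, 0).
Eigenvalues of H: 0, 10.
H has a zero eigenvalue (singular; positive semidefinite but not definite), so H is neither positive definite, negative definite, nor indefinite. The second-order test alone is inconclusive -> degen.
(Indeed, f is constant along the null direction of H through x*, so x* is not a strict local extremum.)

degen


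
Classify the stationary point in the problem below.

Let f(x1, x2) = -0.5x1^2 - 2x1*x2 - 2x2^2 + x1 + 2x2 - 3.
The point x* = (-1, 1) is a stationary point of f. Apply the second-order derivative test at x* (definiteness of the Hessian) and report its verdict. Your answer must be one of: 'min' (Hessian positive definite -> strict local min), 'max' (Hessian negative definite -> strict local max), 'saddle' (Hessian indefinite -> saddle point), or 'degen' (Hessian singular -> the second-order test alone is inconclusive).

Compute the Hessian H = grad^2 f:
  H = [[-1, -2], [-2, -4]]
Verify stationarity: grad f(x*) = H x* + g = (0, 0).
Eigenvalues of H: -5, 0.
H has a zero eigenvalue (singular; negative semidefinite but not definite), so H is neither positive definite, negative definite, nor indefinite. The second-order test alone is inconclusive -> degen.
(Indeed, f is constant along the null direction of H through x*, so x* is not a strict local extremum.)

degen


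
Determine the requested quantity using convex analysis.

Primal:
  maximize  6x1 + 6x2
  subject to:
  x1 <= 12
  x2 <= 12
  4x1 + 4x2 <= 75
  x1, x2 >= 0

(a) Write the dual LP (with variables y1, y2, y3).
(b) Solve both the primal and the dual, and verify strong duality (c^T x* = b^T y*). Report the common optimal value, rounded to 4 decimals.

The standard primal-dual pair for 'max c^T x s.t. A x <= b, x >= 0' is:
  Dual:  min b^T y  s.t.  A^T y >= c,  y >= 0.

So the dual LP is:
  minimize  12y1 + 12y2 + 75y3
  subject to:
    y1 + 4y3 >= 6
    y2 + 4y3 >= 6
    y1, y2, y3 >= 0

Solving the primal: x* = (6.75, 12).
  primal value c^T x* = 112.5.
Solving the dual: y* = (0, 0, 1.5).
  dual value b^T y* = 112.5.
Strong duality: c^T x* = b^T y*. Confirmed.

112.5


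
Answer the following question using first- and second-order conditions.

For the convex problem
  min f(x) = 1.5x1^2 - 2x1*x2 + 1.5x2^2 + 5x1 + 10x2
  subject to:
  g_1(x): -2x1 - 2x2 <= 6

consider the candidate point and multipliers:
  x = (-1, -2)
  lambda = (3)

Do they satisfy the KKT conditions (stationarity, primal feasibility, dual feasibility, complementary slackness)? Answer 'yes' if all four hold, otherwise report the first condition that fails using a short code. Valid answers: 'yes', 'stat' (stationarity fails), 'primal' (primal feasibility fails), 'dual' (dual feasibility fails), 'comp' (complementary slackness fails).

Gradient of f: grad f(x) = Q x + c = (6, 6)
Constraint values g_i(x) = a_i^T x - b_i:
  g_1((-1, -2)) = 0
Stationarity residual: grad f(x) + sum_i lambda_i a_i = (0, 0)
  -> stationarity OK
Primal feasibility (all g_i <= 0): OK
Dual feasibility (all lambda_i >= 0): OK
Complementary slackness (lambda_i * g_i(x) = 0 for all i): OK

Verdict: yes, KKT holds.

yes


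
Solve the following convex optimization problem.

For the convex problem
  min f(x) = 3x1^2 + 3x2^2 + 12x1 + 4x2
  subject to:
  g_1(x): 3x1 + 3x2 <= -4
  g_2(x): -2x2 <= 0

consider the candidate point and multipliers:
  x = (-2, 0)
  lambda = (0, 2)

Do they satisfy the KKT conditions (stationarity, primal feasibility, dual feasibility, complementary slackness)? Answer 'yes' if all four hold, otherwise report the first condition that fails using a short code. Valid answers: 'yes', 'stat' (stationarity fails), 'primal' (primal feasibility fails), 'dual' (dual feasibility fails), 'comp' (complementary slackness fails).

Gradient of f: grad f(x) = Q x + c = (0, 4)
Constraint values g_i(x) = a_i^T x - b_i:
  g_1((-2, 0)) = -2
  g_2((-2, 0)) = 0
Stationarity residual: grad f(x) + sum_i lambda_i a_i = (0, 0)
  -> stationarity OK
Primal feasibility (all g_i <= 0): OK
Dual feasibility (all lambda_i >= 0): OK
Complementary slackness (lambda_i * g_i(x) = 0 for all i): OK

Verdict: yes, KKT holds.

yes


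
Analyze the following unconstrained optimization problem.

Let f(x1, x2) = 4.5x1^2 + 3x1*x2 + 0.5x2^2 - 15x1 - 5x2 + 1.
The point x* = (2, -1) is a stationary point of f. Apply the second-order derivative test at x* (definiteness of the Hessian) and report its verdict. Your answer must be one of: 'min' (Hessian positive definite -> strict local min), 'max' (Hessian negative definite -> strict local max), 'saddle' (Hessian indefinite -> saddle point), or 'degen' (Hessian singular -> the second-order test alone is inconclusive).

Compute the Hessian H = grad^2 f:
  H = [[9, 3], [3, 1]]
Verify stationarity: grad f(x*) = H x* + g = (0, 0).
Eigenvalues of H: 0, 10.
H has a zero eigenvalue (singular; positive semidefinite but not definite), so H is neither positive definite, negative definite, nor indefinite. The second-order test alone is inconclusive -> degen.
(Indeed, f is constant along the null direction of H through x*, so x* is not a strict local extremum.)

degen


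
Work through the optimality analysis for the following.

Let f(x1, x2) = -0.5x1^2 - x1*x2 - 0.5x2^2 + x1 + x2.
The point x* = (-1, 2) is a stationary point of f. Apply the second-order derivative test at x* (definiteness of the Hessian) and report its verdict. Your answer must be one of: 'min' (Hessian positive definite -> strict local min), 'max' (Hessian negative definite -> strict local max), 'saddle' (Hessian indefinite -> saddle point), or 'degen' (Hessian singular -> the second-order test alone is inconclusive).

Compute the Hessian H = grad^2 f:
  H = [[-1, -1], [-1, -1]]
Verify stationarity: grad f(x*) = H x* + g = (0, 0).
Eigenvalues of H: -2, 0.
H has a zero eigenvalue (singular; negative semidefinite but not definite), so H is neither positive definite, negative definite, nor indefinite. The second-order test alone is inconclusive -> degen.
(Indeed, f is constant along the null direction of H through x*, so x* is not a strict local extremum.)

degen


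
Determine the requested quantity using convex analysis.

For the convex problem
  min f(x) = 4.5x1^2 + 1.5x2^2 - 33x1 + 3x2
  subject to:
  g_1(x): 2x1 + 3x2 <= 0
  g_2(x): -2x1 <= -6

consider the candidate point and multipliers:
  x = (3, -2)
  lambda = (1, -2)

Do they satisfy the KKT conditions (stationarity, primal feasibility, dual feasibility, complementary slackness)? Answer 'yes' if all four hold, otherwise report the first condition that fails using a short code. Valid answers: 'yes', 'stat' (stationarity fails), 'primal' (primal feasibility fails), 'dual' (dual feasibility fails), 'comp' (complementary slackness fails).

Gradient of f: grad f(x) = Q x + c = (-6, -3)
Constraint values g_i(x) = a_i^T x - b_i:
  g_1((3, -2)) = 0
  g_2((3, -2)) = 0
Stationarity residual: grad f(x) + sum_i lambda_i a_i = (0, 0)
  -> stationarity OK
Primal feasibility (all g_i <= 0): OK
Dual feasibility (all lambda_i >= 0): FAILS
Complementary slackness (lambda_i * g_i(x) = 0 for all i): OK

Verdict: the first failing condition is dual_feasibility -> dual.

dual


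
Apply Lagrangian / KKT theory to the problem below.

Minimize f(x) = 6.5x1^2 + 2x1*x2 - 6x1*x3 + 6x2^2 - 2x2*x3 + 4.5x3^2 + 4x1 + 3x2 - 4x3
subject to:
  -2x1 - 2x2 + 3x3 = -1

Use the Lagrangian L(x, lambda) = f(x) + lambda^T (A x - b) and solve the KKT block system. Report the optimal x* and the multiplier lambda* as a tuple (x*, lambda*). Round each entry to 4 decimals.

Form the Lagrangian:
  L(x, lambda) = (1/2) x^T Q x + c^T x + lambda^T (A x - b)
Stationarity (grad_x L = 0): Q x + c + A^T lambda = 0.
Primal feasibility: A x = b.

This gives the KKT block system:
  [ Q   A^T ] [ x     ]   [-c ]
  [ A    0  ] [ lambda ] = [ b ]

Solving the linear system:
  x*      = (-0.1543, 0.0827, -0.381)
  lambda* = (2.223)
  f(x*)   = 1.6891

x* = (-0.1543, 0.0827, -0.381), lambda* = (2.223)


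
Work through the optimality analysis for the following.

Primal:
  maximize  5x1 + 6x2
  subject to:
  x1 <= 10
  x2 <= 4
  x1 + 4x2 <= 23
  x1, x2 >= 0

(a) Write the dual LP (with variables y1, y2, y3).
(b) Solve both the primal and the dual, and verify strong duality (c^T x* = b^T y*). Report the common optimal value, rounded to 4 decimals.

The standard primal-dual pair for 'max c^T x s.t. A x <= b, x >= 0' is:
  Dual:  min b^T y  s.t.  A^T y >= c,  y >= 0.

So the dual LP is:
  minimize  10y1 + 4y2 + 23y3
  subject to:
    y1 + y3 >= 5
    y2 + 4y3 >= 6
    y1, y2, y3 >= 0

Solving the primal: x* = (10, 3.25).
  primal value c^T x* = 69.5.
Solving the dual: y* = (3.5, 0, 1.5).
  dual value b^T y* = 69.5.
Strong duality: c^T x* = b^T y*. Confirmed.

69.5


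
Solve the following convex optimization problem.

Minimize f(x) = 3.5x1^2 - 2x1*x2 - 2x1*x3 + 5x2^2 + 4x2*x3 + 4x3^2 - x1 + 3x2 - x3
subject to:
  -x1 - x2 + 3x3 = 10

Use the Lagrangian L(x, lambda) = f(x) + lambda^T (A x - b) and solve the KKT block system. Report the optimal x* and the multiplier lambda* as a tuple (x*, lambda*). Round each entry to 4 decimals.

Form the Lagrangian:
  L(x, lambda) = (1/2) x^T Q x + c^T x + lambda^T (A x - b)
Stationarity (grad_x L = 0): Q x + c + A^T lambda = 0.
Primal feasibility: A x = b.

This gives the KKT block system:
  [ Q   A^T ] [ x     ]   [-c ]
  [ A    0  ] [ lambda ] = [ b ]

Solving the linear system:
  x*      = (-0.2607, -1.8446, 2.6316)
  lambda* = (-4.3985)
  f(x*)   = 18.0401

x* = (-0.2607, -1.8446, 2.6316), lambda* = (-4.3985)


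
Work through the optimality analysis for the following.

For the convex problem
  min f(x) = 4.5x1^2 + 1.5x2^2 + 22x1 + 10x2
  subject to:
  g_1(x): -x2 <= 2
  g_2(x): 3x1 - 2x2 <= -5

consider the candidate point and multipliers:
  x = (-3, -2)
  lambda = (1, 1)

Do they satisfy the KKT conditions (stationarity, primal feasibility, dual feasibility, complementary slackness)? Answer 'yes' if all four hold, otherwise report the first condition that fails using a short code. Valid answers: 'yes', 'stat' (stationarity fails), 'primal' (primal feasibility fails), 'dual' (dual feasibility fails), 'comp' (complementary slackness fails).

Gradient of f: grad f(x) = Q x + c = (-5, 4)
Constraint values g_i(x) = a_i^T x - b_i:
  g_1((-3, -2)) = 0
  g_2((-3, -2)) = 0
Stationarity residual: grad f(x) + sum_i lambda_i a_i = (-2, 1)
  -> stationarity FAILS
Primal feasibility (all g_i <= 0): OK
Dual feasibility (all lambda_i >= 0): OK
Complementary slackness (lambda_i * g_i(x) = 0 for all i): OK

Verdict: the first failing condition is stationarity -> stat.

stat


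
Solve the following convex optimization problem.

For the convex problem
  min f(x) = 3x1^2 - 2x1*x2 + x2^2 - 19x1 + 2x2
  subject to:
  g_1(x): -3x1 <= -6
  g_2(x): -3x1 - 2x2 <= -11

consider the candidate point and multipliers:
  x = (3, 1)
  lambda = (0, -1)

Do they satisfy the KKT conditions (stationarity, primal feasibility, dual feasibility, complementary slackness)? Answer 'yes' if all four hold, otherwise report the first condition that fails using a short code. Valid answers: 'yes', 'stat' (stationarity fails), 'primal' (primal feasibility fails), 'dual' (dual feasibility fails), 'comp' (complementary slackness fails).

Gradient of f: grad f(x) = Q x + c = (-3, -2)
Constraint values g_i(x) = a_i^T x - b_i:
  g_1((3, 1)) = -3
  g_2((3, 1)) = 0
Stationarity residual: grad f(x) + sum_i lambda_i a_i = (0, 0)
  -> stationarity OK
Primal feasibility (all g_i <= 0): OK
Dual feasibility (all lambda_i >= 0): FAILS
Complementary slackness (lambda_i * g_i(x) = 0 for all i): OK

Verdict: the first failing condition is dual_feasibility -> dual.

dual


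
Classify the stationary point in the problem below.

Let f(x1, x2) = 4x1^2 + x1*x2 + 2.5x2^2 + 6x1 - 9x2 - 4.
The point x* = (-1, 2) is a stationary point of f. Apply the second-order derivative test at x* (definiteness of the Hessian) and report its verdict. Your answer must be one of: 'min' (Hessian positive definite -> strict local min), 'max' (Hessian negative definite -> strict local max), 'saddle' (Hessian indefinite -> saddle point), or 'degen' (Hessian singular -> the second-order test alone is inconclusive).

Compute the Hessian H = grad^2 f:
  H = [[8, 1], [1, 5]]
Verify stationarity: grad f(x*) = H x* + g = (0, 0).
Eigenvalues of H: 4.6972, 8.3028.
Both eigenvalues > 0, so H is positive definite -> x* is a strict local min.

min


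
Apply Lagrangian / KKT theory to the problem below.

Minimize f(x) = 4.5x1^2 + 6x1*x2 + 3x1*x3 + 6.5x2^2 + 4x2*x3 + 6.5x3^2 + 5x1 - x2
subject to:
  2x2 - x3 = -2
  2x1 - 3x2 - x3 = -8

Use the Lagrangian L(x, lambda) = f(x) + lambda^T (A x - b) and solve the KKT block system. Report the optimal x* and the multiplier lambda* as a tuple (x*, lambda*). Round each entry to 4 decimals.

Form the Lagrangian:
  L(x, lambda) = (1/2) x^T Q x + c^T x + lambda^T (A x - b)
Stationarity (grad_x L = 0): Q x + c + A^T lambda = 0.
Primal feasibility: A x = b.

This gives the KKT block system:
  [ Q   A^T ] [ x     ]   [-c ]
  [ A    0  ] [ lambda ] = [ b ]

Solving the linear system:
  x*      = (-2.7845, 0.0862, 2.1724)
  lambda* = (13.7186, 6.5133)
  f(x*)   = 32.7674

x* = (-2.7845, 0.0862, 2.1724), lambda* = (13.7186, 6.5133)


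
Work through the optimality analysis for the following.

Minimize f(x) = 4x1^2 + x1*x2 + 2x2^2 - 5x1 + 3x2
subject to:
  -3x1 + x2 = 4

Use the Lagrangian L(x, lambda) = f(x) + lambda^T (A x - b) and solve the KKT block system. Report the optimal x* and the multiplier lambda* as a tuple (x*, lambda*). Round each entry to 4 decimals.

Form the Lagrangian:
  L(x, lambda) = (1/2) x^T Q x + c^T x + lambda^T (A x - b)
Stationarity (grad_x L = 0): Q x + c + A^T lambda = 0.
Primal feasibility: A x = b.

This gives the KKT block system:
  [ Q   A^T ] [ x     ]   [-c ]
  [ A    0  ] [ lambda ] = [ b ]

Solving the linear system:
  x*      = (-1.12, 0.64)
  lambda* = (-4.44)
  f(x*)   = 12.64

x* = (-1.12, 0.64), lambda* = (-4.44)


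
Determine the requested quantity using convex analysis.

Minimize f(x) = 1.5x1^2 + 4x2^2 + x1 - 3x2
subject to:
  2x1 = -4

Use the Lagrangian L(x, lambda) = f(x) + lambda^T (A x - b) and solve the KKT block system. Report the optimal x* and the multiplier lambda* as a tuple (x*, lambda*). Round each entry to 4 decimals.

Form the Lagrangian:
  L(x, lambda) = (1/2) x^T Q x + c^T x + lambda^T (A x - b)
Stationarity (grad_x L = 0): Q x + c + A^T lambda = 0.
Primal feasibility: A x = b.

This gives the KKT block system:
  [ Q   A^T ] [ x     ]   [-c ]
  [ A    0  ] [ lambda ] = [ b ]

Solving the linear system:
  x*      = (-2, 0.375)
  lambda* = (2.5)
  f(x*)   = 3.4375

x* = (-2, 0.375), lambda* = (2.5)


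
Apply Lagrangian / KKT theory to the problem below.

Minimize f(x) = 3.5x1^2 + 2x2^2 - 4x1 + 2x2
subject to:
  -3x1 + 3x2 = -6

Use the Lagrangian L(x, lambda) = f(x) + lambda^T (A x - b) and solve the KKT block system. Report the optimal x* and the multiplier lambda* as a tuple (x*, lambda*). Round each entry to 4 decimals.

Form the Lagrangian:
  L(x, lambda) = (1/2) x^T Q x + c^T x + lambda^T (A x - b)
Stationarity (grad_x L = 0): Q x + c + A^T lambda = 0.
Primal feasibility: A x = b.

This gives the KKT block system:
  [ Q   A^T ] [ x     ]   [-c ]
  [ A    0  ] [ lambda ] = [ b ]

Solving the linear system:
  x*      = (0.9091, -1.0909)
  lambda* = (0.7879)
  f(x*)   = -0.5455

x* = (0.9091, -1.0909), lambda* = (0.7879)


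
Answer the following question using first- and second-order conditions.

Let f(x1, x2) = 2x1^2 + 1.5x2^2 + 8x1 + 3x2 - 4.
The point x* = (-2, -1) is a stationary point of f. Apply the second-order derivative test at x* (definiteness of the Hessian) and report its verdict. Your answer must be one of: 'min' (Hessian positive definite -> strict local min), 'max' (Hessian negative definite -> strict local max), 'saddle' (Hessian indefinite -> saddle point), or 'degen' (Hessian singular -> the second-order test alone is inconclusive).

Compute the Hessian H = grad^2 f:
  H = [[4, 0], [0, 3]]
Verify stationarity: grad f(x*) = H x* + g = (0, 0).
Eigenvalues of H: 3, 4.
Both eigenvalues > 0, so H is positive definite -> x* is a strict local min.

min


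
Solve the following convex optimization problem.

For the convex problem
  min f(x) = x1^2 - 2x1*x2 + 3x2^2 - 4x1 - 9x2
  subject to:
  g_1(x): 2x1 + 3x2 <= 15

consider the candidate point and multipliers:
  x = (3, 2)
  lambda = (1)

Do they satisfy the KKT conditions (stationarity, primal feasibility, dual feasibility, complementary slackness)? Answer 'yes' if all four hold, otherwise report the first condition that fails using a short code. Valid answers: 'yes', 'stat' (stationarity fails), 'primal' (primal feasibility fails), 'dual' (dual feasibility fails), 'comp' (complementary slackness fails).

Gradient of f: grad f(x) = Q x + c = (-2, -3)
Constraint values g_i(x) = a_i^T x - b_i:
  g_1((3, 2)) = -3
Stationarity residual: grad f(x) + sum_i lambda_i a_i = (0, 0)
  -> stationarity OK
Primal feasibility (all g_i <= 0): OK
Dual feasibility (all lambda_i >= 0): OK
Complementary slackness (lambda_i * g_i(x) = 0 for all i): FAILS

Verdict: the first failing condition is complementary_slackness -> comp.

comp


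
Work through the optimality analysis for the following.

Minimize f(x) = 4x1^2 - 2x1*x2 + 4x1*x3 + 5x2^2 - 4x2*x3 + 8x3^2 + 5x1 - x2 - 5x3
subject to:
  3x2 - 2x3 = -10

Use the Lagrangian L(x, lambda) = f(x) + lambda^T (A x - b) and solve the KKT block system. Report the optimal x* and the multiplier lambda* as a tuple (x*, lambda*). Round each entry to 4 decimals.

Form the Lagrangian:
  L(x, lambda) = (1/2) x^T Q x + c^T x + lambda^T (A x - b)
Stationarity (grad_x L = 0): Q x + c + A^T lambda = 0.
Primal feasibility: A x = b.

This gives the KKT block system:
  [ Q   A^T ] [ x     ]   [-c ]
  [ A    0  ] [ lambda ] = [ b ]

Solving the linear system:
  x*      = (-1.8906, -2.4688, 1.2969)
  lambda* = (9.0312)
  f(x*)   = 38.4219

x* = (-1.8906, -2.4688, 1.2969), lambda* = (9.0312)


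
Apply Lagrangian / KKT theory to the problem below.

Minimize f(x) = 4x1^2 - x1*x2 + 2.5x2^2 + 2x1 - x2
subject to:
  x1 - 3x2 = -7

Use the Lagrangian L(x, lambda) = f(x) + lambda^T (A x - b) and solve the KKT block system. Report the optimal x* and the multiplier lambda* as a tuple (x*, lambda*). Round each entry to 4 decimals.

Form the Lagrangian:
  L(x, lambda) = (1/2) x^T Q x + c^T x + lambda^T (A x - b)
Stationarity (grad_x L = 0): Q x + c + A^T lambda = 0.
Primal feasibility: A x = b.

This gives the KKT block system:
  [ Q   A^T ] [ x     ]   [-c ]
  [ A    0  ] [ lambda ] = [ b ]

Solving the linear system:
  x*      = (-0.4085, 2.1972)
  lambda* = (3.4648)
  f(x*)   = 10.6197

x* = (-0.4085, 2.1972), lambda* = (3.4648)


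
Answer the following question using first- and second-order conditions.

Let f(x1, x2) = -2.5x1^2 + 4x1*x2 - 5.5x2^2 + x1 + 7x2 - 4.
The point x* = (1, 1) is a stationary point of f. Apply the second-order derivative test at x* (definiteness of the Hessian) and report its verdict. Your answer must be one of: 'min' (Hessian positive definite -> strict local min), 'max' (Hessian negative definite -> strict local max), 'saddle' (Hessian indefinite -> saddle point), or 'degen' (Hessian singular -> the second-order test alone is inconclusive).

Compute the Hessian H = grad^2 f:
  H = [[-5, 4], [4, -11]]
Verify stationarity: grad f(x*) = H x* + g = (0, 0).
Eigenvalues of H: -13, -3.
Both eigenvalues < 0, so H is negative definite -> x* is a strict local max.

max


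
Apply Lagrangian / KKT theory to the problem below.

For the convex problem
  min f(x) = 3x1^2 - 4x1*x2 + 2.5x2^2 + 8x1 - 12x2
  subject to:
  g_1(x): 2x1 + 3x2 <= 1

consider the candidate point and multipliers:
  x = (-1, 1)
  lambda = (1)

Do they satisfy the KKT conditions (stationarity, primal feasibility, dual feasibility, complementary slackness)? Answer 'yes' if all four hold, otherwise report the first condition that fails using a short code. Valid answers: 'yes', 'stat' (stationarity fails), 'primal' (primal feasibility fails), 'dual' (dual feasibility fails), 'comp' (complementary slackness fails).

Gradient of f: grad f(x) = Q x + c = (-2, -3)
Constraint values g_i(x) = a_i^T x - b_i:
  g_1((-1, 1)) = 0
Stationarity residual: grad f(x) + sum_i lambda_i a_i = (0, 0)
  -> stationarity OK
Primal feasibility (all g_i <= 0): OK
Dual feasibility (all lambda_i >= 0): OK
Complementary slackness (lambda_i * g_i(x) = 0 for all i): OK

Verdict: yes, KKT holds.

yes


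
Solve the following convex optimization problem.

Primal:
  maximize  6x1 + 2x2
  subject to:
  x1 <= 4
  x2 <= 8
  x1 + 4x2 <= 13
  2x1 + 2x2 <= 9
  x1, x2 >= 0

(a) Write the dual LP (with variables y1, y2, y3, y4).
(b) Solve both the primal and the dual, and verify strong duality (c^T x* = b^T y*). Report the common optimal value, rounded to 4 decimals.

The standard primal-dual pair for 'max c^T x s.t. A x <= b, x >= 0' is:
  Dual:  min b^T y  s.t.  A^T y >= c,  y >= 0.

So the dual LP is:
  minimize  4y1 + 8y2 + 13y3 + 9y4
  subject to:
    y1 + y3 + 2y4 >= 6
    y2 + 4y3 + 2y4 >= 2
    y1, y2, y3, y4 >= 0

Solving the primal: x* = (4, 0.5).
  primal value c^T x* = 25.
Solving the dual: y* = (4, 0, 0, 1).
  dual value b^T y* = 25.
Strong duality: c^T x* = b^T y*. Confirmed.

25


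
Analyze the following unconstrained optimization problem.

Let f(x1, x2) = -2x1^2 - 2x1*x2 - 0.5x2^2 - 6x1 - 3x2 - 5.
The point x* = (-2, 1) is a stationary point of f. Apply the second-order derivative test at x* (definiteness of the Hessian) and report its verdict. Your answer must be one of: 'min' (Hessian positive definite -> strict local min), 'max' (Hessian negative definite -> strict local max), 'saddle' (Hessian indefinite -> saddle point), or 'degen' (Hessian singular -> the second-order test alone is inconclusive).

Compute the Hessian H = grad^2 f:
  H = [[-4, -2], [-2, -1]]
Verify stationarity: grad f(x*) = H x* + g = (0, 0).
Eigenvalues of H: -5, 0.
H has a zero eigenvalue (singular; negative semidefinite but not definite), so H is neither positive definite, negative definite, nor indefinite. The second-order test alone is inconclusive -> degen.
(Indeed, f is constant along the null direction of H through x*, so x* is not a strict local extremum.)

degen
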